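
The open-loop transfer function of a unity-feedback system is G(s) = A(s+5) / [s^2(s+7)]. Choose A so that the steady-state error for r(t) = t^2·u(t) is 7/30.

12

The open loop has two poles at the origin → type 2 system.
K_a = lim_{s→0} s^2·G(s) = A·5 / (7) = (5/7)·A.
e_ss = 2/K_a = 7/30 ⇒ K_a = 60/7 ⇒ A = (60/7)/(5/7) = 12.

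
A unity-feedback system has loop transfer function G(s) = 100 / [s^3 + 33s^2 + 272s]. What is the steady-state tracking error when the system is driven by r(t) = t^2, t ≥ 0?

infinity

Lowest-order denominator term is 272s, so the open loop has 1 pole at the origin → type 1 system.
For a type-1 system K_a = 0, so e_ss to a parabolic input is unbounded.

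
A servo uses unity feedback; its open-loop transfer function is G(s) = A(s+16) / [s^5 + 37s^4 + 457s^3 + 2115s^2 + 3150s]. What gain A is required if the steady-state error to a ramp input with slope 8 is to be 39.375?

40

Factoring s from the denominator leaves a polynomial with constant term 3150, so the system is type 1.
K_v = lim_{s→0} s·G(s) = A·16 / 3150 = (8/1575)·A.
e_ss = 8/K_v = 39.375 ⇒ K_v = 64/315 ⇒ A = (64/315)/(8/1575) = 40.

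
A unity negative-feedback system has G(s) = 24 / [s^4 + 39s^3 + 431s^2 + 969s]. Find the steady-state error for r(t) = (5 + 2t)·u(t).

80.75

Factoring s from the denominator leaves a polynomial with constant term 969, so the system is type 1. By superposition:
  • 5: tracked with zero error.
  • 2t: e_ss = 2/K_v with K_v=8/323 → 80.75.
Total e_ss = 80.75.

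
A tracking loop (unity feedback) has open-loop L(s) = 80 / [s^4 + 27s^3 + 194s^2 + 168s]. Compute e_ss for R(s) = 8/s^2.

16.8

Factoring s from the denominator leaves a polynomial with constant term 168, so the system is type 1.
K_v = lim_{s→0} s·L(s) = 80 / 168 = 10/21.
e_ss = 8/K_v = 8/(10/21) = 16.8.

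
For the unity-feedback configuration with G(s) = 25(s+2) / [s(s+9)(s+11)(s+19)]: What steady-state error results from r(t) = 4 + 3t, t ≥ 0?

The open loop has one pole at the origin → type 1 system. Taking each input component in turn:
  • 4: tracked with zero error.
  • 3t: e_ss = 3/K_v with K_v=50/1881 → 112.86.
Total e_ss = 112.86.

112.86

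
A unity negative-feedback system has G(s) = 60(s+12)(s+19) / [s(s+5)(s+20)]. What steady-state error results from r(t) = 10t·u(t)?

One free integrator in G(s): this is a type 1 system.
K_v = lim_{s→0} s·G(s) = 60·12·19 / (5·20) = 136.8.
e_ss = 10/K_v = 10/136.8 = 25/342.

25/342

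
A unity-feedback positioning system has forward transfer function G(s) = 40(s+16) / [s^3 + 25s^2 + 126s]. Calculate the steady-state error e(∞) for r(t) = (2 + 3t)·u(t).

189/320

Lowest-order denominator term is 126s, so the open loop has 1 pole at the origin → type 1 system. Taking each input component in turn:
  • 2: tracked with zero error.
  • 3t: e_ss = 3/K_v with K_v=320/63 → 189/320.
Total e_ss = 189/320.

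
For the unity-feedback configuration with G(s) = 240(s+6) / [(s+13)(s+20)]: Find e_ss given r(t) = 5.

13/17

The open loop has no poles at the origin → type 0 system.
K_p = lim_{s→0} G(s) = 240·6 / (13·20) = 72/13.
e_ss = 5/(1 + K_p) = 5/(85/13) = 13/17.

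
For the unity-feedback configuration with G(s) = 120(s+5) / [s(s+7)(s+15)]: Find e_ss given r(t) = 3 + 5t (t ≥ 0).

0.875

The open loop has one pole at the origin → type 1 system. Treating each term separately:
  • 3: tracked with zero error.
  • 5t: e_ss = 5/K_v with K_v=40/7 → 0.875.
Total e_ss = 0.875.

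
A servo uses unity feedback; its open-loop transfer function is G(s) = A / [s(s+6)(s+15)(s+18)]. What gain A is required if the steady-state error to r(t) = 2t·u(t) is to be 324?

System type = 1 (one pole at s=0).
K_v = lim_{s→0} s·G(s) = A / (6·15·18) = (1/1620)·A.
e_ss = 2/K_v = 324 ⇒ K_v = 1/162 ⇒ A = (1/162)/(1/1620) = 10.

10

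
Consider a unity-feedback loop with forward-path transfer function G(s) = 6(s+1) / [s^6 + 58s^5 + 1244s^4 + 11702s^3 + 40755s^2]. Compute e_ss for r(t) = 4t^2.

The denominator has no term below 40755s^2 — 2 poles at s=0, type 2.
K_a = lim_{s→0} s^2·G(s) = 6·1 / 40755 = 2/13585.
r(t) = 4t^2 gives R(s) = 8/s^3.
e_ss = 8/K_a = 8/(2/13585) = 54340.

54340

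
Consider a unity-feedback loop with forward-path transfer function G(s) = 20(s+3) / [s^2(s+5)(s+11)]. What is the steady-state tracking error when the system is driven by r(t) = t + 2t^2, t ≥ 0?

11/3

G(s) has two factors of s in the denominator, so the system is type 2. By superposition:
  • t: tracked with zero error.
  • 2t^2: e_ss = 4/K_a with K_a=12/11 → 11/3.
Total e_ss = 11/3.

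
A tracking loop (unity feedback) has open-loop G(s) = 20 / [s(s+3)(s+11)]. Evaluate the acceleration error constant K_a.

0

System type = 1 (one pole at s=0).
K_a = lim_{s→0} s^2·G(s) = 0 (the extra factor of s kills the finite limit).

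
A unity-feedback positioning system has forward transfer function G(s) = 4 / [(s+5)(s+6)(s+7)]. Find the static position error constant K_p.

System type = 0 (no poles at s=0).
K_p = lim_{s→0} G(s) = 4 / (5·6·7) = 2/105.

2/105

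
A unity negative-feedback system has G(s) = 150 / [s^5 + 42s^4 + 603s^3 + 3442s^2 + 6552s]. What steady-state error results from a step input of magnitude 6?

Lowest-order denominator term is 6552s, so the open loop has 1 pole at the origin → type 1 system.
K_p = ∞ for a type-1 system; e_ss to a step is zero.

0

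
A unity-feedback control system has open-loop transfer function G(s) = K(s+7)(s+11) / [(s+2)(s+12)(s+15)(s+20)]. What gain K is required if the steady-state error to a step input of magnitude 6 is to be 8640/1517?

5

No free integrators in G(s): this is a type 0 system.
K_p = lim_{s→0} G(s) = K·7·11 / (2·12·15·20) = (77/7200)·K.
e_ss = 6/(1 + K_p) = 8640/1517 ⇒ 1 + (77/7200)·K = 1517/1440 ⇒ K = 5.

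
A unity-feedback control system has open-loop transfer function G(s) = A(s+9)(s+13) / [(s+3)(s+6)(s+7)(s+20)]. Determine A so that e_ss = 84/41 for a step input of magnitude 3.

No free integrators in G(s): this is a type 0 system.
K_p = lim_{s→0} G(s) = A·9·13 / (3·6·7·20) = (13/280)·A.
e_ss = 3/(1 + K_p) = 84/41 ⇒ 1 + (13/280)·A = 41/28 ⇒ A = 10.

10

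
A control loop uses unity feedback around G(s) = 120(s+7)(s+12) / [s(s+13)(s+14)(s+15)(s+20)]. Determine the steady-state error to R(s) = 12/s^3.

One free integrator in G(s): this is a type 1 system.
For a type-1 system K_a = 0, so e_ss to a parabolic input is unbounded.

infinity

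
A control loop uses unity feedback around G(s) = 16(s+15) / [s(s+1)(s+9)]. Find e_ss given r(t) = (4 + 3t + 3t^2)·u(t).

The open loop has one pole at the origin → type 1 system. Treating each term separately:
  • 4: tracked with zero error.
  • 3t: e_ss = 3/K_v with K_v=80/3 → 0.1125.
  • 3t^2: a type-1 system cannot track it, e_ss → ∞.
The unbounded component dominates.

infinity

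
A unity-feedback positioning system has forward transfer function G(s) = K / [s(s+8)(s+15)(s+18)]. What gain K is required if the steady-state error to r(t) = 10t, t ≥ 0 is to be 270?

G(s) has one factor of s in the denominator, so the system is type 1.
K_v = lim_{s→0} s·G(s) = K / (8·15·18) = (1/2160)·K.
e_ss = 10/K_v = 270 ⇒ K_v = 1/27 ⇒ K = (1/27)/(1/2160) = 80.

80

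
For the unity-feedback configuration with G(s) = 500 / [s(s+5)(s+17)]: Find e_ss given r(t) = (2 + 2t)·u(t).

G(s) has one factor of s in the denominator, so the system is type 1. Treating each term separately:
  • 2: tracked with zero error.
  • 2t: e_ss = 2/K_v with K_v=100/17 → 0.34.
Total e_ss = 0.34.

0.34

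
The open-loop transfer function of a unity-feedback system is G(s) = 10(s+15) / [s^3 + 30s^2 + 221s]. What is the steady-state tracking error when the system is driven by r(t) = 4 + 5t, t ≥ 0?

Factoring s from the denominator leaves a polynomial with constant term 221, so the system is type 1. By superposition:
  • 4: tracked with zero error.
  • 5t: e_ss = 5/K_v with K_v=150/221 → 221/30.
Total e_ss = 221/30.

221/30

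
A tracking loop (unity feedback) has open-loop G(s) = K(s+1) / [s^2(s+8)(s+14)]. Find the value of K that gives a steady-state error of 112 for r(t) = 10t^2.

Two free integrators in G(s): this is a type 2 system.
K_a = lim_{s→0} s^2·G(s) = K·1 / (8·14) = (1/112)·K.
e_ss = 20/K_a = 112 ⇒ K_a = 5/28 ⇒ K = (5/28)/(1/112) = 20.

20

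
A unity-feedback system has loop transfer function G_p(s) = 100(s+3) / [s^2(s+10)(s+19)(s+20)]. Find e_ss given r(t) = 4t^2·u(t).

The open loop has two poles at the origin → type 2 system.
K_a = lim_{s→0} s^2·G_p(s) = 100·3 / (10·19·20) = 3/38.
r(t) = 4t^2 gives R(s) = 8/s^3.
e_ss = 8/K_a = 8/(3/38) = 304/3.

304/3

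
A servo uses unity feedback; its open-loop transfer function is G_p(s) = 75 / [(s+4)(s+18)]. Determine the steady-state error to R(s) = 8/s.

System type = 0 (no poles at s=0).
K_p = lim_{s→0} G_p(s) = 75 / (4·18) = 25/24.
e_ss = 8/(1 + K_p) = 8/(49/24) = 192/49.

192/49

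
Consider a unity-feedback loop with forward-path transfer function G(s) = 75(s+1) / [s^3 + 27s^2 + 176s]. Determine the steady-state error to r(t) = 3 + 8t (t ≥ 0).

1408/75

Factoring s from the denominator leaves a polynomial with constant term 176, so the system is type 1. Taking each input component in turn:
  • 3: tracked with zero error.
  • 8t: e_ss = 8/K_v with K_v=75/176 → 1408/75.
Total e_ss = 1408/75.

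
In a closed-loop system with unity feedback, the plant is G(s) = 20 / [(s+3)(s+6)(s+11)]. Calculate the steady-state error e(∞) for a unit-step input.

The open loop has no poles at the origin → type 0 system.
K_p = lim_{s→0} G(s) = 20 / (3·6·11) = 10/99.
e_ss = 1/(1 + K_p) = 1/(109/99) = 99/109.

99/109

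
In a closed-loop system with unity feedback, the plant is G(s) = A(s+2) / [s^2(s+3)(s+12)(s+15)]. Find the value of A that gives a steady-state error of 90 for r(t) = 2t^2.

12

The open loop has two poles at the origin → type 2 system.
K_a = lim_{s→0} s^2·G(s) = A·2 / (3·12·15) = (1/270)·A.
e_ss = 4/K_a = 90 ⇒ K_a = 2/45 ⇒ A = (2/45)/(1/270) = 12.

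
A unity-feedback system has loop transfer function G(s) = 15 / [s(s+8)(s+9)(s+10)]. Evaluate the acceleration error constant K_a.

System type = 1 (one pole at s=0).
K_a = lim_{s→0} s^2·G(s) = 0 (the extra factor of s kills the finite limit).

0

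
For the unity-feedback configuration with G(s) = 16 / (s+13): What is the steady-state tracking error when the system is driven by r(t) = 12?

156/29

The open loop has no poles at the origin → type 0 system.
K_p = lim_{s→0} G(s) = 16 / (13) = 16/13.
e_ss = 12/(1 + K_p) = 12/(29/13) = 156/29.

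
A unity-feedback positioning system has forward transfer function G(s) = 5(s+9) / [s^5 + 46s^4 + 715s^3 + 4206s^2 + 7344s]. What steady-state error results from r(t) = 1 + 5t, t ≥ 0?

816

Lowest-order denominator term is 7344s, so the open loop has 1 pole at the origin → type 1 system. Treating each term separately:
  • 1: tracked with zero error.
  • 5t: e_ss = 5/K_v with K_v=5/816 → 816.
Total e_ss = 816.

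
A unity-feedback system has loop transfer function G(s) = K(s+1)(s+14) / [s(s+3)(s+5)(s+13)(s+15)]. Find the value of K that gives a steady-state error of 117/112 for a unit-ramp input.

200

One free integrator in G(s): this is a type 1 system.
K_v = lim_{s→0} s·G(s) = K·1·14 / (3·5·13·15) = (14/2925)·K.
e_ss = 1/K_v = 117/112 ⇒ K_v = 112/117 ⇒ K = (112/117)/(14/2925) = 200.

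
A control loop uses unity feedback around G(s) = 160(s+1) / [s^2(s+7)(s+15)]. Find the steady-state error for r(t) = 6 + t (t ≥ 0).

0

The open loop has two poles at the origin → type 2 system. Treating each term separately:
  • 6: tracked with zero error.
  • t: tracked with zero error.
Total e_ss = 0.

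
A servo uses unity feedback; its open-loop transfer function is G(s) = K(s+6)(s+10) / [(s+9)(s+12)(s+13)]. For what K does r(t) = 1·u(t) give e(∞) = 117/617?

100

System type = 0 (no poles at s=0).
K_p = lim_{s→0} G(s) = K·6·10 / (9·12·13) = (5/117)·K.
e_ss = 1/(1 + K_p) = 117/617 ⇒ 1 + (5/117)·K = 617/117 ⇒ K = 100.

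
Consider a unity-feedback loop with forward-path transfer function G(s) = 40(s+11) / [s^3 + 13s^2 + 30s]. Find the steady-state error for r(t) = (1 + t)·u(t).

3/44

The denominator has no term below 30s — 1 pole at s=0, type 1. Treating each term separately:
  • 1: tracked with zero error.
  • t: e_ss = 1/K_v with K_v=44/3 → 3/44.
Total e_ss = 3/44.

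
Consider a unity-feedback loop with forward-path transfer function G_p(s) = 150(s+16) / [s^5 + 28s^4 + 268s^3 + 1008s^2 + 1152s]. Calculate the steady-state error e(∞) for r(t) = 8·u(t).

Lowest-order denominator term is 1152s, so the open loop has 1 pole at the origin → type 1 system.
K_p = ∞ for a type-1 system; e_ss to a step is zero.

0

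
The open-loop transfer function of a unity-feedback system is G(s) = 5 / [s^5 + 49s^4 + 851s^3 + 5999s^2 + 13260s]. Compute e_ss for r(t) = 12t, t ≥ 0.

Lowest-order denominator term is 13260s, so the open loop has 1 pole at the origin → type 1 system.
K_v = lim_{s→0} s·G(s) = 5 / 13260 = 1/2652.
e_ss = 12/K_v = 12/(1/2652) = 31824.

31824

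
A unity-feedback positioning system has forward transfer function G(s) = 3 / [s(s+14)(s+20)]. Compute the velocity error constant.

G(s) has one factor of s in the denominator, so the system is type 1.
K_v = lim_{s→0} s·G(s) = 3 / (14·20) = 3/280.

3/280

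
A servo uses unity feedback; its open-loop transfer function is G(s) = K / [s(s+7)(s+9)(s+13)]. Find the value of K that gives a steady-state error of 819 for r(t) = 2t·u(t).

2

System type = 1 (one pole at s=0).
K_v = lim_{s→0} s·G(s) = K / (7·9·13) = (1/819)·K.
e_ss = 2/K_v = 819 ⇒ K_v = 2/819 ⇒ K = (2/819)/(1/819) = 2.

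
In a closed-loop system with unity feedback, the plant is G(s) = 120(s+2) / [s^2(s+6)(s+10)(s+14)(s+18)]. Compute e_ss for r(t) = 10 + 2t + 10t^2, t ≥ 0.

1260

G(s) has two factors of s in the denominator, so the system is type 2. Taking each input component in turn:
  • 10: tracked with zero error.
  • 2t: tracked with zero error.
  • 10t^2: e_ss = 20/K_a with K_a=1/63 → 1260.
Total e_ss = 1260.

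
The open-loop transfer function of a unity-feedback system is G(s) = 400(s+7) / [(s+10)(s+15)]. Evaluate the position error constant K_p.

System type = 0 (no poles at s=0).
K_p = lim_{s→0} G(s) = 400·7 / (10·15) = 56/3.

56/3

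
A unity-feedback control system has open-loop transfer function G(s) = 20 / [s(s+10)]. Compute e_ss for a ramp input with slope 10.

The open loop has one pole at the origin → type 1 system.
K_v = lim_{s→0} s·G(s) = 20 / (10) = 2.
e_ss = 10/K_v = 10/2 = 5.

5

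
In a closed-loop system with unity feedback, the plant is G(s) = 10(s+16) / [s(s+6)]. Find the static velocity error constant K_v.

One free integrator in G(s): this is a type 1 system.
K_v = lim_{s→0} s·G(s) = 10·16 / (6) = 80/3.

80/3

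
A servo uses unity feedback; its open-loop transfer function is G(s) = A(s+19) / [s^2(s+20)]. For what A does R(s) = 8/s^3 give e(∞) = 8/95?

100

The open loop has two poles at the origin → type 2 system.
K_a = lim_{s→0} s^2·G(s) = A·19 / (20) = 0.95·A.
e_ss = 8/K_a = 8/95 ⇒ K_a = 95 ⇒ A = 95/0.95 = 100.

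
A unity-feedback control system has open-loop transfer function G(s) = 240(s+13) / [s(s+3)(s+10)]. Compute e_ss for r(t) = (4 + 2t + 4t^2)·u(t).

infinity

G(s) has one factor of s in the denominator, so the system is type 1. Taking each input component in turn:
  • 4: tracked with zero error.
  • 2t: e_ss = 2/K_v with K_v=104 → 1/52.
  • 4t^2: a type-1 system cannot track it, e_ss → ∞.
The unbounded component dominates.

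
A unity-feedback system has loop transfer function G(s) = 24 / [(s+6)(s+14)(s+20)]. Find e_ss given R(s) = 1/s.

70/71

No free integrators in G(s): this is a type 0 system.
K_p = lim_{s→0} G(s) = 24 / (6·14·20) = 1/70.
e_ss = 1/(1 + K_p) = 1/(71/70) = 70/71.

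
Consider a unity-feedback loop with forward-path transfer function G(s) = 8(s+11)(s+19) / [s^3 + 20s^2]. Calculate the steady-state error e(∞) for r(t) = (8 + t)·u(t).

0

Factoring s^2 from the denominator leaves a polynomial with constant term 20, so the system is type 2. Treating each term separately:
  • 8: tracked with zero error.
  • t: tracked with zero error.
Total e_ss = 0.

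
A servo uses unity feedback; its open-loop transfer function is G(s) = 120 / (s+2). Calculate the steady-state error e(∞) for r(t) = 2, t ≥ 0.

2/61

System type = 0 (no poles at s=0).
K_p = lim_{s→0} G(s) = 120 / (2) = 60.
e_ss = 2/(1 + K_p) = 2/61.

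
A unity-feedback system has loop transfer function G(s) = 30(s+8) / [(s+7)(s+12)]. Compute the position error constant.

20/7

The open loop has no poles at the origin → type 0 system.
K_p = lim_{s→0} G(s) = 30·8 / (7·12) = 20/7.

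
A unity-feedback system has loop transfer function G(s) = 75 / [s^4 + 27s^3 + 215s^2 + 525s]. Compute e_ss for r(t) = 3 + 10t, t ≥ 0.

Factoring s from the denominator leaves a polynomial with constant term 525, so the system is type 1. Taking each input component in turn:
  • 3: tracked with zero error.
  • 10t: e_ss = 10/K_v with K_v=1/7 → 70.
Total e_ss = 70.

70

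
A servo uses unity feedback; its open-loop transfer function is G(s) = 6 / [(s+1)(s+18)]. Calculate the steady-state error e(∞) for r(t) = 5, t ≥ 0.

3.75

G(s) has no factors of s in the denominator, so the system is type 0.
K_p = lim_{s→0} G(s) = 6 / (1·18) = 1/3.
e_ss = 5/(1 + K_p) = 5/(4/3) = 3.75.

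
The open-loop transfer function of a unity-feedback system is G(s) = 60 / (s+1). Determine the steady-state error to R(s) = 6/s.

6/61

G(s) has no factors of s in the denominator, so the system is type 0.
K_p = lim_{s→0} G(s) = 60 / (1) = 60.
e_ss = 6/(1 + K_p) = 6/61.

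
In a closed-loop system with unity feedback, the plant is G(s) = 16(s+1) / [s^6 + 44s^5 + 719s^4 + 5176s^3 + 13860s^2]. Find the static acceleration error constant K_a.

Factoring s^2 from the denominator leaves a polynomial with constant term 13860, so the system is type 2.
K_a = lim_{s→0} s^2·G(s) = 16·1 / 13860 = 4/3465.

4/3465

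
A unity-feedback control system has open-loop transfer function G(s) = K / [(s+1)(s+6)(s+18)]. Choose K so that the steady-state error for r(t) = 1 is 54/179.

The open loop has no poles at the origin → type 0 system.
K_p = lim_{s→0} G(s) = K / (1·6·18) = (1/108)·K.
e_ss = 1/(1 + K_p) = 54/179 ⇒ 1 + (1/108)·K = 179/54 ⇒ K = 250.

250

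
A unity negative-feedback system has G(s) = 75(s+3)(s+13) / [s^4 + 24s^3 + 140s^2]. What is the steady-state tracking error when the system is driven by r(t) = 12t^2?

224/195

Factoring s^2 from the denominator leaves a polynomial with constant term 140, so the system is type 2.
K_a = lim_{s→0} s^2·G(s) = 75·3·13 / 140 = 585/28.
r(t) = 12t^2 gives R(s) = 24/s^3.
e_ss = 24/K_a = 24/(585/28) = 224/195.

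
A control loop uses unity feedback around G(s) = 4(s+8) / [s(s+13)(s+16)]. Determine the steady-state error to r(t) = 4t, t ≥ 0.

26

The open loop has one pole at the origin → type 1 system.
K_v = lim_{s→0} s·G(s) = 4·8 / (13·16) = 2/13.
e_ss = 4/K_v = 4/(2/13) = 26.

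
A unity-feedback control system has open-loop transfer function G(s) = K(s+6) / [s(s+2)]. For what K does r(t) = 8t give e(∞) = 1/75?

200

The open loop has one pole at the origin → type 1 system.
K_v = lim_{s→0} s·G(s) = K·6 / (2) = 3·K.
e_ss = 8/K_v = 1/75 ⇒ K_v = 600 ⇒ K = 600/3 = 200.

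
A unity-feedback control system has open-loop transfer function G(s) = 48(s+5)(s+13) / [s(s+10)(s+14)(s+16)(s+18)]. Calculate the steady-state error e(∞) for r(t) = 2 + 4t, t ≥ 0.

System type = 1 (one pole at s=0). Treating each term separately:
  • 2: tracked with zero error.
  • 4t: e_ss = 4/K_v with K_v=13/168 → 672/13.
Total e_ss = 672/13.

672/13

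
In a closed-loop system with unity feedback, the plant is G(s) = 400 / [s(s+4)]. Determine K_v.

100

G(s) has one factor of s in the denominator, so the system is type 1.
K_v = lim_{s→0} s·G(s) = 400 / (4) = 100.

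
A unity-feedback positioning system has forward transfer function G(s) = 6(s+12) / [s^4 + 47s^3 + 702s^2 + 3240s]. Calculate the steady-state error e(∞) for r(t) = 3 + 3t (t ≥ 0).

135

Lowest-order denominator term is 3240s, so the open loop has 1 pole at the origin → type 1 system. Taking each input component in turn:
  • 3: tracked with zero error.
  • 3t: e_ss = 3/K_v with K_v=1/45 → 135.
Total e_ss = 135.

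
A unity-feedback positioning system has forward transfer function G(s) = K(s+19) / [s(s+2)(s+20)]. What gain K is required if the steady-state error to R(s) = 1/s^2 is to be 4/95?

50

G(s) has one factor of s in the denominator, so the system is type 1.
K_v = lim_{s→0} s·G(s) = K·19 / (2·20) = 0.475·K.
e_ss = 1/K_v = 4/95 ⇒ K_v = 23.75 ⇒ K = 23.75/0.475 = 50.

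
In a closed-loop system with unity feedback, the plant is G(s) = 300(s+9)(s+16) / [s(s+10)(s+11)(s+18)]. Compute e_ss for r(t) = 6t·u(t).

One free integrator in G(s): this is a type 1 system.
K_v = lim_{s→0} s·G(s) = 300·9·16 / (10·11·18) = 240/11.
e_ss = 6/K_v = 6/(240/11) = 0.275.

0.275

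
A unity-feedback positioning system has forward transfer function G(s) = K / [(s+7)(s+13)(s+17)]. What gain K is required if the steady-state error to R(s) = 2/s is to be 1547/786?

25

System type = 0 (no poles at s=0).
K_p = lim_{s→0} G(s) = K / (7·13·17) = (1/1547)·K.
e_ss = 2/(1 + K_p) = 1547/786 ⇒ 1 + (1/1547)·K = 1572/1547 ⇒ K = 25.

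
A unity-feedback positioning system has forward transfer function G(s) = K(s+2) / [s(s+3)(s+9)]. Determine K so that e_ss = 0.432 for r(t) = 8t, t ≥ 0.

One free integrator in G(s): this is a type 1 system.
K_v = lim_{s→0} s·G(s) = K·2 / (3·9) = (2/27)·K.
e_ss = 8/K_v = 0.432 ⇒ K_v = 500/27 ⇒ K = (500/27)/(2/27) = 250.

250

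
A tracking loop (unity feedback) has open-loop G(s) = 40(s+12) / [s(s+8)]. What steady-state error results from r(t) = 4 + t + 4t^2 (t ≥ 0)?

One free integrator in G(s): this is a type 1 system. Taking each input component in turn:
  • 4: tracked with zero error.
  • t: e_ss = 1/K_v with K_v=60 → 1/60.
  • 4t^2: a type-1 system cannot track it, e_ss → ∞.
The unbounded component dominates.

infinity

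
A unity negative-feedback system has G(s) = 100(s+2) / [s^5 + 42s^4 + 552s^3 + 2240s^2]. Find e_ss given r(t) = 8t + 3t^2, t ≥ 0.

67.2

Lowest-order denominator term is 2240s^2, so the open loop has 2 poles at the origin → type 2 system. Treating each term separately:
  • 8t: tracked with zero error.
  • 3t^2: e_ss = 6/K_a with K_a=5/56 → 67.2.
Total e_ss = 67.2.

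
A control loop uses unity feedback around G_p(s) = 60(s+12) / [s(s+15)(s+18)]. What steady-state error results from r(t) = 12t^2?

System type = 1 (one pole at s=0).
K_a = lim_{s→0} s^2·G_p(s) = 0; the steady-state error to this parabolic input grows without bound.

infinity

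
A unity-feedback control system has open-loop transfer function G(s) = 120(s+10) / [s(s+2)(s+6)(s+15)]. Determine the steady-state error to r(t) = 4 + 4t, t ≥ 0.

System type = 1 (one pole at s=0). Taking each input component in turn:
  • 4: tracked with zero error.
  • 4t: e_ss = 4/K_v with K_v=20/3 → 0.6.
Total e_ss = 0.6.

0.6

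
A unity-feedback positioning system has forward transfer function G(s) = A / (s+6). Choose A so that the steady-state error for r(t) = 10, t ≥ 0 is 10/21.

The open loop has no poles at the origin → type 0 system.
K_p = lim_{s→0} G(s) = A / (6) = (1/6)·A.
e_ss = 10/(1 + K_p) = 10/21 ⇒ 1 + (1/6)·A = 21 ⇒ A = 120.

120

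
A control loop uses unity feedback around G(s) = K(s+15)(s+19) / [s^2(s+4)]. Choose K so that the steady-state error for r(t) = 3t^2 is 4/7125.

150

System type = 2 (two poles at s=0).
K_a = lim_{s→0} s^2·G(s) = K·15·19 / (4) = 71.25·K.
e_ss = 6/K_a = 4/7125 ⇒ K_a = 10687.5 ⇒ K = 10687.5/71.25 = 150.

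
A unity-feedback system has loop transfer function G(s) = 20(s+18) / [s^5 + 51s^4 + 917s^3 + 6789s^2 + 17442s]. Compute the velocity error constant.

Lowest-order denominator term is 17442s, so the open loop has 1 pole at the origin → type 1 system.
K_v = lim_{s→0} s·G(s) = 20·18 / 17442 = 20/969.

20/969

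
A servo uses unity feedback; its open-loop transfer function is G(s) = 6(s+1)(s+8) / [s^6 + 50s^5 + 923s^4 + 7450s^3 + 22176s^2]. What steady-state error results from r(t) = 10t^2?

9240

Factoring s^2 from the denominator leaves a polynomial with constant term 22176, so the system is type 2.
K_a = lim_{s→0} s^2·G(s) = 6·1·8 / 22176 = 1/462.
r(t) = 10t^2 gives R(s) = 20/s^3.
e_ss = 20/K_a = 20/(1/462) = 9240.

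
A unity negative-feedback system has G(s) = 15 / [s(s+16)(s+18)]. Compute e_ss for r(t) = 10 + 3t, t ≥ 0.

57.6

One free integrator in G(s): this is a type 1 system. Treating each term separately:
  • 10: tracked with zero error.
  • 3t: e_ss = 3/K_v with K_v=5/96 → 57.6.
Total e_ss = 57.6.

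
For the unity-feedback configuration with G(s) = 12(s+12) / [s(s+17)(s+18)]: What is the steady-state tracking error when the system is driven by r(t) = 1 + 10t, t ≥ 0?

System type = 1 (one pole at s=0). Taking each input component in turn:
  • 1: tracked with zero error.
  • 10t: e_ss = 10/K_v with K_v=8/17 → 21.25.
Total e_ss = 21.25.

21.25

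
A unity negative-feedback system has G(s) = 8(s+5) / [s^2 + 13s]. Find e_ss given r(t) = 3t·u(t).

0.975

The denominator has no term below 13s — 1 pole at s=0, type 1.
K_v = lim_{s→0} s·G(s) = 8·5 / 13 = 40/13.
e_ss = 3/K_v = 3/(40/13) = 0.975.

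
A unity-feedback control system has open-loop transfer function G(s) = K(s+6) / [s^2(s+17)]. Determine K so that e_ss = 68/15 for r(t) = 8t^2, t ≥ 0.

System type = 2 (two poles at s=0).
K_a = lim_{s→0} s^2·G(s) = K·6 / (17) = (6/17)·K.
e_ss = 16/K_a = 68/15 ⇒ K_a = 60/17 ⇒ K = (60/17)/(6/17) = 10.

10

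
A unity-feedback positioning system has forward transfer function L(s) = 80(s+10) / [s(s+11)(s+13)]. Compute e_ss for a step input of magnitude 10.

0

The open loop has one pole at the origin → type 1 system.
K_p = ∞ for a type-1 system; e_ss to a step is zero.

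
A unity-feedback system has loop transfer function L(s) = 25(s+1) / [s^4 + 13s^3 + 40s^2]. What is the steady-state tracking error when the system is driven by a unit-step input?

0

The denominator has no term below 40s^2 — 2 poles at s=0, type 2.
A type-2 system has K_p = ∞, so it tracks a step input with zero steady-state error.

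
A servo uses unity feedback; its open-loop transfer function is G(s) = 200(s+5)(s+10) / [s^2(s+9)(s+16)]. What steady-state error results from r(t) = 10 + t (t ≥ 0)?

0

G(s) has two factors of s in the denominator, so the system is type 2. By superposition:
  • 10: tracked with zero error.
  • t: tracked with zero error.
Total e_ss = 0.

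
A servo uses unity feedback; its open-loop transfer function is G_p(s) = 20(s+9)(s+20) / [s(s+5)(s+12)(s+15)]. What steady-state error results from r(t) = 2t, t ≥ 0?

One free integrator in G_p(s): this is a type 1 system.
K_v = lim_{s→0} s·G_p(s) = 20·9·20 / (5·12·15) = 4.
e_ss = 2/K_v = 2/4 = 0.5.

0.5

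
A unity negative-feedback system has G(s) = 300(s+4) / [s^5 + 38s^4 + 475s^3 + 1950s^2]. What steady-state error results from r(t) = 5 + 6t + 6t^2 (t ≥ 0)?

19.5

Factoring s^2 from the denominator leaves a polynomial with constant term 1950, so the system is type 2. Treating each term separately:
  • 5: tracked with zero error.
  • 6t: tracked with zero error.
  • 6t^2: e_ss = 12/K_a with K_a=8/13 → 19.5.
Total e_ss = 19.5.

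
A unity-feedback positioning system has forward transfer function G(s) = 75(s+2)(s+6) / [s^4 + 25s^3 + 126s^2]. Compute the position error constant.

K_p = lim_{s→0} G(s); with 2 poles at the origin the limit diverges, so K_p = ∞.

infinity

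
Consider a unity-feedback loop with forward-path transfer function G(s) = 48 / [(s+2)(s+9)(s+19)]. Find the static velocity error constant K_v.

0

The open loop has no poles at the origin → type 0 system.
K_v = lim_{s→0} s·G(s) = 0 (the extra factor of s kills the finite limit).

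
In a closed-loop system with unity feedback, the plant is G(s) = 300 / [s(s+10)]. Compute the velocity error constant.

System type = 1 (one pole at s=0).
K_v = lim_{s→0} s·G(s) = 300 / (10) = 30.

30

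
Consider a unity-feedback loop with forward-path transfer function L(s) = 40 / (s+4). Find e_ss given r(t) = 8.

8/11

L(s) has no factors of s in the denominator, so the system is type 0.
K_p = lim_{s→0} L(s) = 40 / (4) = 10.
e_ss = 8/(1 + K_p) = 8/11.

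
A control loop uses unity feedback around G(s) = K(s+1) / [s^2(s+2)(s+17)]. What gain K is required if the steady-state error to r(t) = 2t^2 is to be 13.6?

The open loop has two poles at the origin → type 2 system.
K_a = lim_{s→0} s^2·G(s) = K·1 / (2·17) = (1/34)·K.
e_ss = 4/K_a = 13.6 ⇒ K_a = 5/17 ⇒ K = (5/17)/(1/34) = 10.

10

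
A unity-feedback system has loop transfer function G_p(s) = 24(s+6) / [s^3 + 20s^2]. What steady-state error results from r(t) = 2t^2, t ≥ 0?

5/9

Factoring s^2 from the denominator leaves a polynomial with constant term 20, so the system is type 2.
K_a = lim_{s→0} s^2·G_p(s) = 24·6 / 20 = 7.2.
r(t) = 2t^2 gives R(s) = 4/s^3.
e_ss = 4/K_a = 4/7.2 = 5/9.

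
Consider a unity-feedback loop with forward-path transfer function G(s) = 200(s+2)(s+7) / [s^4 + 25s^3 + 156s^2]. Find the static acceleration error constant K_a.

700/39

Lowest-order denominator term is 156s^2, so the open loop has 2 poles at the origin → type 2 system.
K_a = lim_{s→0} s^2·G(s) = 200·2·7 / 156 = 700/39.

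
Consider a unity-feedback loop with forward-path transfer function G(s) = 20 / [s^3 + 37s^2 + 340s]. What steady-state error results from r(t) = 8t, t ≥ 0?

136

Lowest-order denominator term is 340s, so the open loop has 1 pole at the origin → type 1 system.
K_v = lim_{s→0} s·G(s) = 20 / 340 = 1/17.
e_ss = 8/K_v = 8/(1/17) = 136.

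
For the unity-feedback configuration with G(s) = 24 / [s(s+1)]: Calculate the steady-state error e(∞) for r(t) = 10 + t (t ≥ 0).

1/24

System type = 1 (one pole at s=0). Treating each term separately:
  • 10: tracked with zero error.
  • t: e_ss = 1/K_v with K_v=24 → 1/24.
Total e_ss = 1/24.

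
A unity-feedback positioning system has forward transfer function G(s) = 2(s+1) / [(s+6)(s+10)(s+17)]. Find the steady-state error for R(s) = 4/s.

G(s) has no factors of s in the denominator, so the system is type 0.
K_p = lim_{s→0} G(s) = 2·1 / (6·10·17) = 1/510.
e_ss = 4/(1 + K_p) = 4/(511/510) = 2040/511.

2040/511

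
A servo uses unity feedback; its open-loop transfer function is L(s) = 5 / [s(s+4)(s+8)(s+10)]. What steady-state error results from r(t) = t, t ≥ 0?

System type = 1 (one pole at s=0).
K_v = lim_{s→0} s·L(s) = 5 / (4·8·10) = 1/64.
e_ss = 1/K_v = 1/(1/64) = 64.

64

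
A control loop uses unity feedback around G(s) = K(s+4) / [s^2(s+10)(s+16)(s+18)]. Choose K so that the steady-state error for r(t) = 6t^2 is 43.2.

200

Two free integrators in G(s): this is a type 2 system.
K_a = lim_{s→0} s^2·G(s) = K·4 / (10·16·18) = (1/720)·K.
e_ss = 12/K_a = 43.2 ⇒ K_a = 5/18 ⇒ K = (5/18)/(1/720) = 200.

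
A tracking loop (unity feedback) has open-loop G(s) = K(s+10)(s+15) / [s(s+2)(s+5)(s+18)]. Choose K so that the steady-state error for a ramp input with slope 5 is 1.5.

The open loop has one pole at the origin → type 1 system.
K_v = lim_{s→0} s·G(s) = K·10·15 / (2·5·18) = (5/6)·K.
e_ss = 5/K_v = 1.5 ⇒ K_v = 10/3 ⇒ K = (10/3)/(5/6) = 4.

4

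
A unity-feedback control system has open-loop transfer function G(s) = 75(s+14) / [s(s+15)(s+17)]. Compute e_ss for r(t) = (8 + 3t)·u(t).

51/70

One free integrator in G(s): this is a type 1 system. Taking each input component in turn:
  • 8: tracked with zero error.
  • 3t: e_ss = 3/K_v with K_v=70/17 → 51/70.
Total e_ss = 51/70.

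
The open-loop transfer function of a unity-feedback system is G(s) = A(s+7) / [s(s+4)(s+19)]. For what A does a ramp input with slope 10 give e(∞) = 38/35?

System type = 1 (one pole at s=0).
K_v = lim_{s→0} s·G(s) = A·7 / (4·19) = (7/76)·A.
e_ss = 10/K_v = 38/35 ⇒ K_v = 175/19 ⇒ A = (175/19)/(7/76) = 100.

100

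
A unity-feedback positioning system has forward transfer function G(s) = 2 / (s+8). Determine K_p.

0.25

No free integrators in G(s): this is a type 0 system.
K_p = lim_{s→0} G(s) = 2 / (8) = 0.25.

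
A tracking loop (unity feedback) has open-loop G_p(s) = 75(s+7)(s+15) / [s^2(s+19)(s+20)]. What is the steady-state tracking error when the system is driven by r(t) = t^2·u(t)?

152/1575

G_p(s) has two factors of s in the denominator, so the system is type 2.
K_a = lim_{s→0} s^2·G_p(s) = 75·7·15 / (19·20) = 1575/76.
r(t) = t^2 gives R(s) = 2/s^3.
e_ss = 2/K_a = 2/(1575/76) = 152/1575.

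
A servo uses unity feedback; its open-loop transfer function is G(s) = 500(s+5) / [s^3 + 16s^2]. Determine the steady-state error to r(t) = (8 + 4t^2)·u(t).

0.0512

The denominator has no term below 16s^2 — 2 poles at s=0, type 2. Treating each term separately:
  • 8: tracked with zero error.
  • 4t^2: e_ss = 8/K_a with K_a=156.25 → 0.0512.
Total e_ss = 0.0512.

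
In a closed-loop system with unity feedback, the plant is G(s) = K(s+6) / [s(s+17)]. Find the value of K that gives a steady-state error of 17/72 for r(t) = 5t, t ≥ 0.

System type = 1 (one pole at s=0).
K_v = lim_{s→0} s·G(s) = K·6 / (17) = (6/17)·K.
e_ss = 5/K_v = 17/72 ⇒ K_v = 360/17 ⇒ K = (360/17)/(6/17) = 60.

60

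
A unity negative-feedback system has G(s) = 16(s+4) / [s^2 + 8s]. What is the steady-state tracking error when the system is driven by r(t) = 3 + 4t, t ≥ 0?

0.5

Factoring s from the denominator leaves a polynomial with constant term 8, so the system is type 1. Taking each input component in turn:
  • 3: tracked with zero error.
  • 4t: e_ss = 4/K_v with K_v=8 → 0.5.
Total e_ss = 0.5.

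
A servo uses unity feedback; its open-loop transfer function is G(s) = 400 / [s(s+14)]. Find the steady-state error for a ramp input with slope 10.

The open loop has one pole at the origin → type 1 system.
K_v = lim_{s→0} s·G(s) = 400 / (14) = 200/7.
e_ss = 10/K_v = 10/(200/7) = 0.35.

0.35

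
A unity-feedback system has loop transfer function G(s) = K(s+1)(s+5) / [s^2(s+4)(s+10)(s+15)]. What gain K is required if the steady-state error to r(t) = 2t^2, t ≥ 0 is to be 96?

System type = 2 (two poles at s=0).
K_a = lim_{s→0} s^2·G(s) = K·1·5 / (4·10·15) = (1/120)·K.
e_ss = 4/K_a = 96 ⇒ K_a = 1/24 ⇒ K = (1/24)/(1/120) = 5.

5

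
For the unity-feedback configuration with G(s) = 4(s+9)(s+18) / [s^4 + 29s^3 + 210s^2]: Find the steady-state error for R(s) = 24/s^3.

70/9

Lowest-order denominator term is 210s^2, so the open loop has 2 poles at the origin → type 2 system.
K_a = lim_{s→0} s^2·G(s) = 4·9·18 / 210 = 108/35.
r(t) = 12t^2 gives R(s) = 24/s^3.
e_ss = 24/K_a = 24/(108/35) = 70/9.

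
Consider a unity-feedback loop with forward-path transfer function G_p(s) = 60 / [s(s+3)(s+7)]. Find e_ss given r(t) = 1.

One free integrator in G_p(s): this is a type 1 system.
K_p = ∞ for a type-1 system; e_ss to a step is zero.

0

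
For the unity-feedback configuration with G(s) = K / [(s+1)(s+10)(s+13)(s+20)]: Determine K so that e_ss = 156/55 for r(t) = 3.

System type = 0 (no poles at s=0).
K_p = lim_{s→0} G(s) = K / (1·10·13·20) = (1/2600)·K.
e_ss = 3/(1 + K_p) = 156/55 ⇒ 1 + (1/2600)·K = 55/52 ⇒ K = 150.

150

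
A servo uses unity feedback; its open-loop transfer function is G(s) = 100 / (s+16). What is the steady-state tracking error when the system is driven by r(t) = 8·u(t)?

32/29

G(s) has no factors of s in the denominator, so the system is type 0.
K_p = lim_{s→0} G(s) = 100 / (16) = 6.25.
e_ss = 8/(1 + K_p) = 8/7.25 = 32/29.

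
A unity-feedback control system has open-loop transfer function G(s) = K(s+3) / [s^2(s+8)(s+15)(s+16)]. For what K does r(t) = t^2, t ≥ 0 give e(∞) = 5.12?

The open loop has two poles at the origin → type 2 system.
K_a = lim_{s→0} s^2·G(s) = K·3 / (8·15·16) = (1/640)·K.
e_ss = 2/K_a = 5.12 ⇒ K_a = 25/64 ⇒ K = (25/64)/(1/640) = 250.

250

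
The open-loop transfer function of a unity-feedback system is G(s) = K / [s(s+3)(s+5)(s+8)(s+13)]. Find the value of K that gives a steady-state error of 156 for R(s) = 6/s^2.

60

One free integrator in G(s): this is a type 1 system.
K_v = lim_{s→0} s·G(s) = K / (3·5·8·13) = (1/1560)·K.
e_ss = 6/K_v = 156 ⇒ K_v = 1/26 ⇒ K = (1/26)/(1/1560) = 60.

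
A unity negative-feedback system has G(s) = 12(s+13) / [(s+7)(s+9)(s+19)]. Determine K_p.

52/399

G(s) has no factors of s in the denominator, so the system is type 0.
K_p = lim_{s→0} G(s) = 12·13 / (7·9·19) = 52/399.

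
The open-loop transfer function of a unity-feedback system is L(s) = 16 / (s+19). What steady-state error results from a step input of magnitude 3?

57/35

The open loop has no poles at the origin → type 0 system.
K_p = lim_{s→0} L(s) = 16 / (19) = 16/19.
e_ss = 3/(1 + K_p) = 3/(35/19) = 57/35.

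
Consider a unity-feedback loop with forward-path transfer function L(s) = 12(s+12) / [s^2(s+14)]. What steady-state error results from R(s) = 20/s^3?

Two free integrators in L(s): this is a type 2 system.
K_a = lim_{s→0} s^2·L(s) = 12·12 / (14) = 72/7.
r(t) = 10t^2 gives R(s) = 20/s^3.
e_ss = 20/K_a = 20/(72/7) = 35/18.

35/18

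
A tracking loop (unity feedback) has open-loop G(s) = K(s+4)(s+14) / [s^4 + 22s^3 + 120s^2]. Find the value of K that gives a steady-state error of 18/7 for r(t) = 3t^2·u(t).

The denominator has no term below 120s^2 — 2 poles at s=0, type 2.
K_a = lim_{s→0} s^2·G(s) = K·4·14 / 120 = (7/15)·K.
e_ss = 6/K_a = 18/7 ⇒ K_a = 7/3 ⇒ K = (7/3)/(7/15) = 5.

5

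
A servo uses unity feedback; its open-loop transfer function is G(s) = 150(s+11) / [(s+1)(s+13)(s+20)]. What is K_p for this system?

G(s) has no factors of s in the denominator, so the system is type 0.
K_p = lim_{s→0} G(s) = 150·11 / (1·13·20) = 165/26.

165/26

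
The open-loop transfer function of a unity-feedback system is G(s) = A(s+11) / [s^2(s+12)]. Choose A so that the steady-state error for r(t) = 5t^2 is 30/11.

G(s) has two factors of s in the denominator, so the system is type 2.
K_a = lim_{s→0} s^2·G(s) = A·11 / (12) = (11/12)·A.
e_ss = 10/K_a = 30/11 ⇒ K_a = 11/3 ⇒ A = (11/3)/(11/12) = 4.

4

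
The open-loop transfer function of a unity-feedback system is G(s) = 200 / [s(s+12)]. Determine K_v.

One free integrator in G(s): this is a type 1 system.
K_v = lim_{s→0} s·G(s) = 200 / (12) = 50/3.

50/3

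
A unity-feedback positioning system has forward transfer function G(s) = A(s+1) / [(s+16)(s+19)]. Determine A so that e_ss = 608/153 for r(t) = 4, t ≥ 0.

System type = 0 (no poles at s=0).
K_p = lim_{s→0} G(s) = A·1 / (16·19) = (1/304)·A.
e_ss = 4/(1 + K_p) = 608/153 ⇒ 1 + (1/304)·A = 153/152 ⇒ A = 2.

2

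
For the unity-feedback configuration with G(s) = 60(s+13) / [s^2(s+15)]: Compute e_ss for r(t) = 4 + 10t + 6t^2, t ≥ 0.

3/13

Two free integrators in G(s): this is a type 2 system. By superposition:
  • 4: tracked with zero error.
  • 10t: tracked with zero error.
  • 6t^2: e_ss = 12/K_a with K_a=52 → 3/13.
Total e_ss = 3/13.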